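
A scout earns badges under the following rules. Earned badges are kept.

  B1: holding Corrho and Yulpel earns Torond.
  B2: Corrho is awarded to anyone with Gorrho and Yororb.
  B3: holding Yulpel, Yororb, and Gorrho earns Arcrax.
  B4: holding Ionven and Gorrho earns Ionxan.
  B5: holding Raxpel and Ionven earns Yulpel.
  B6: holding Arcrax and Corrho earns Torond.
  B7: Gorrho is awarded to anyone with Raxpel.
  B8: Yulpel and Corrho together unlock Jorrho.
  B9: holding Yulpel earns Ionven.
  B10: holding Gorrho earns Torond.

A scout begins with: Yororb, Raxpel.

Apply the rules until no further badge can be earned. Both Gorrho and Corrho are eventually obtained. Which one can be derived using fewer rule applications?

Gorrho: With Raxpel, Gorrho is earned (B7). [1 rule application]
Corrho: With Raxpel, Gorrho is earned (B7). With Gorrho and Yororb, Corrho is earned (B2). [2 rule applications]
Gorrho needs fewer.

Gorrho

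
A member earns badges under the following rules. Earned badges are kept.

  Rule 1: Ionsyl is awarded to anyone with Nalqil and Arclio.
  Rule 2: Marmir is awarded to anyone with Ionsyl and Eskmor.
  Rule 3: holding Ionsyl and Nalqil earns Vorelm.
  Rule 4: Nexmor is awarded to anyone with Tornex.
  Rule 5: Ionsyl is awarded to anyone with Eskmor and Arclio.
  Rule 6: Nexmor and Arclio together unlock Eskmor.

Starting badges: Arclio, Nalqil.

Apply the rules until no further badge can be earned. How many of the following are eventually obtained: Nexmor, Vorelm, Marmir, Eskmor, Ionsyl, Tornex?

2

With Nalqil and Arclio, Ionsyl is earned (Rule 1).
With Ionsyl and Nalqil, Vorelm is earned (Rule 3).
Nexmor would need Tornex (Rule 4), but Tornex is never earned.
Vorelm: reached.
Marmir would need Ionsyl and Eskmor (Rule 2), but Eskmor is never earned.
Eskmor would need Nexmor and Arclio (Rule 6), but Nexmor is never earned.
Ionsyl: reached.
No rule produces Tornex, and it is not given.
Reached: Vorelm and Ionsyl — 2 of the 6.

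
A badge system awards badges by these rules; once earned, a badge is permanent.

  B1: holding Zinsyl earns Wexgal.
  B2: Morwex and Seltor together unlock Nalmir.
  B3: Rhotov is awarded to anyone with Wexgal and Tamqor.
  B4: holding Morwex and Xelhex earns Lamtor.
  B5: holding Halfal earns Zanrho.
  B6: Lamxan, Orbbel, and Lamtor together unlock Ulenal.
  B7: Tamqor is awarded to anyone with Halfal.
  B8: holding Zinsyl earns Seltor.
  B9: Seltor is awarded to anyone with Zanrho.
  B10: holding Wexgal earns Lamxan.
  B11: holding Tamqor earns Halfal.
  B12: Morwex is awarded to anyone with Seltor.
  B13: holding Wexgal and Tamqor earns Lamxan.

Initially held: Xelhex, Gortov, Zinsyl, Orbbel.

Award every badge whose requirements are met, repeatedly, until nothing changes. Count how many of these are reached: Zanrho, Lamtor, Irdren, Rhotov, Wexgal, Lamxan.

3

With Zinsyl, Seltor is earned (B8).
With Zinsyl, Wexgal is earned (B1).
With Wexgal, Lamxan is earned (B10).
With Seltor, Morwex is earned (B12).
With Morwex and Xelhex, Lamtor is earned (B4).
Zanrho would need Halfal (B5), but Halfal is never earned.
Lamtor: reached.
No rule produces Irdren, and it is not given.
Rhotov would need Wexgal and Tamqor (B3), but Tamqor is never earned.
Wexgal: reached.
Lamxan: reached.
Reached: Lamtor, Wexgal, and Lamxan — 3 of the 6.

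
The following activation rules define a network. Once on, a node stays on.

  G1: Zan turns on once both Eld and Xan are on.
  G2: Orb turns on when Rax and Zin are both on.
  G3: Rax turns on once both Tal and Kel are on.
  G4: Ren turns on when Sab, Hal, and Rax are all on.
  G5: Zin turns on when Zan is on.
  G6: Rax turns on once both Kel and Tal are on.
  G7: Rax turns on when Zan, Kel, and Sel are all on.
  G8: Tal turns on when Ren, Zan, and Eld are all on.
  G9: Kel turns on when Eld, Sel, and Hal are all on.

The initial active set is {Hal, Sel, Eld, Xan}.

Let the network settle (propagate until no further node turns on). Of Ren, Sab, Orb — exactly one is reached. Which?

Orb

Eld, Sel, and Hal are on, so Kel turns on (G9).
Eld and Xan are on, so Zan turns on (G1).
Zan is on, so Zin turns on (G5).
Zan, Kel, and Sel are on, so Rax turns on (G7).
Rax and Zin are on, so Orb turns on (G2).
No rule produces Sab, and it is not given. Ren would need Sab, Hal, and Rax (G4), but Sab never turns on.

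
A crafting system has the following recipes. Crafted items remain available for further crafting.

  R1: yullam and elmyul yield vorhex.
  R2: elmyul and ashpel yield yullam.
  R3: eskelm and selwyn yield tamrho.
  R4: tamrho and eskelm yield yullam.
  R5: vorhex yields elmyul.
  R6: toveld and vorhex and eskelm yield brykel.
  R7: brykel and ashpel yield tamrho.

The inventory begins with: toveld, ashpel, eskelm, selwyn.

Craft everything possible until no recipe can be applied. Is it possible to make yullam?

Yes

eskelm and selwyn → tamrho (R3).
tamrho and eskelm → yullam (R4).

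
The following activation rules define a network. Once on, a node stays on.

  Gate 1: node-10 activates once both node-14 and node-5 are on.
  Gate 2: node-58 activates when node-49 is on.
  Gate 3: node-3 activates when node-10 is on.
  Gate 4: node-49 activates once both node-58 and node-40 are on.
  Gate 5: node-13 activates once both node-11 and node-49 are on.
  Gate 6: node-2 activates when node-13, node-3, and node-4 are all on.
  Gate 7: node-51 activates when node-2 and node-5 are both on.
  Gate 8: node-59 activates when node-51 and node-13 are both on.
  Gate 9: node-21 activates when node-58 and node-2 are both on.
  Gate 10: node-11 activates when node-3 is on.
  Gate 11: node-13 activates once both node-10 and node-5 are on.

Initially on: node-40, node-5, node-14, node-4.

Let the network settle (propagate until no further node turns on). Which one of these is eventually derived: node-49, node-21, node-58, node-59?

node-59

Gate 1: node-14 and node-5 on → node-10 on.
node-10 is on, so node-3 activates (Gate 3).
Gate 11: node-10 and node-5 on → node-13 on.
Gate 6: node-13, node-3, and node-4 on → node-2 on.
node-2 and node-5 are on, so node-51 activates (Gate 7).
node-51 and node-13 are on, so node-59 activates (Gate 8).
node-58 would need node-49 (Gate 2), but node-49 never turns on. node-49 would need node-58 and node-40 (Gate 4), but node-58 never turns on. node-21 would need node-58 and node-2 (Gate 9), but node-58 never turns on.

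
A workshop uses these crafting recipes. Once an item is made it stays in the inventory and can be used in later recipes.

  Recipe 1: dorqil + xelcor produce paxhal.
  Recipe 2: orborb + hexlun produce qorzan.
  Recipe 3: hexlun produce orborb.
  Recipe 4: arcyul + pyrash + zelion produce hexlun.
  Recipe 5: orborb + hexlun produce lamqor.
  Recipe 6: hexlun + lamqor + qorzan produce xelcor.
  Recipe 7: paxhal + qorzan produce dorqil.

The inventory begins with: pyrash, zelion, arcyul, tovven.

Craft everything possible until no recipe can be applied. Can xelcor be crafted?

Yes

arcyul + pyrash + zelion → hexlun (Recipe 4).
Using Recipe 3, hexlun makes orborb.
Using Recipe 5, orborb and hexlun make lamqor.
orborb + hexlun → qorzan (Recipe 2).
Using Recipe 6, hexlun, lamqor, and qorzan make xelcor.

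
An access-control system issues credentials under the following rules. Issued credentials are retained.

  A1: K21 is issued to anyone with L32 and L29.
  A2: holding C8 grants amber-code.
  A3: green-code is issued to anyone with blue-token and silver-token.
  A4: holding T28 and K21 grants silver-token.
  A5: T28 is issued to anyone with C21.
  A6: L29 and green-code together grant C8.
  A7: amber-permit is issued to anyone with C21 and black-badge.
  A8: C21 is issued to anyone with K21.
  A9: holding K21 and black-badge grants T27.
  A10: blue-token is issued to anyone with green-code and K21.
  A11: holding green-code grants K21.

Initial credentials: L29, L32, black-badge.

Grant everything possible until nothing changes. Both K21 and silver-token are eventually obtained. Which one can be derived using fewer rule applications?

K21: Holding L32 and L29 grants K21 (A1). [1 rule application]
silver-token: Holding L32 and L29 grants K21 (A1). Holding K21 grants C21 (A8). Holding C21 grants T28 (A5). Holding T28 and K21 grants silver-token (A4). [4 rule applications]
K21 needs fewer.

K21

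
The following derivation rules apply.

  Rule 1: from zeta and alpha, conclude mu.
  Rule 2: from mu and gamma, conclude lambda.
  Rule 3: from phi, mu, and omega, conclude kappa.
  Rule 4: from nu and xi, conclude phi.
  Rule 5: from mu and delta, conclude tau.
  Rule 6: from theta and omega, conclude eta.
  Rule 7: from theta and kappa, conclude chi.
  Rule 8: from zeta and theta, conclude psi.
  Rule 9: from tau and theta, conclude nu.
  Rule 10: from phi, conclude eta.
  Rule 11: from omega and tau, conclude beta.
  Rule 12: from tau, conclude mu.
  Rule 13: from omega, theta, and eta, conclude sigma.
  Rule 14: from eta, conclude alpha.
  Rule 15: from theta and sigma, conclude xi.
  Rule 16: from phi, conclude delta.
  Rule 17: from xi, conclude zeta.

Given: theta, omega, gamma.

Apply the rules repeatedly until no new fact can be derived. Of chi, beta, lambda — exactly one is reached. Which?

lambda

From theta and omega, Rule 6 gives eta.
From omega, theta, and eta, Rule 13 gives sigma.
eta holds, so alpha follows (Rule 14).
theta and sigma hold, so xi follows (Rule 15).
xi holds, so zeta follows (Rule 17).
zeta and alpha hold, so mu follows (Rule 1).
From mu and gamma, Rule 2 gives lambda.
beta would need omega and tau (Rule 11), but tau is never established. chi would need theta and kappa (Rule 7), but kappa is never established.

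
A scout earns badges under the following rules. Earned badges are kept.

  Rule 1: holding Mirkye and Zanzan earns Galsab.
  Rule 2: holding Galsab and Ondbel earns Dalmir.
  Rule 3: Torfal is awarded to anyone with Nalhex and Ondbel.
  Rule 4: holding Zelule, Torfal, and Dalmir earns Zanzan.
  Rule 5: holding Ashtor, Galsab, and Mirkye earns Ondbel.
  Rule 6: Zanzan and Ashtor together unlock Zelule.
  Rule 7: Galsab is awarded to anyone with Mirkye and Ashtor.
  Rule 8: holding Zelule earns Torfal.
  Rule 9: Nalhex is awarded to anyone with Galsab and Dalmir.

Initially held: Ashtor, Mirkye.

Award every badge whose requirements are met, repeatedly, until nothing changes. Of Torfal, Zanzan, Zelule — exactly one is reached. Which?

With Mirkye and Ashtor, Galsab is earned (Rule 7).
With Ashtor, Galsab, and Mirkye, Ondbel is earned (Rule 5).
With Galsab and Ondbel, Dalmir is earned (Rule 2).
With Galsab and Dalmir, Nalhex is earned (Rule 9).
With Nalhex and Ondbel, Torfal is earned (Rule 3).
Zelule would need Zanzan and Ashtor (Rule 6), but Zanzan is never earned. Zanzan would need Zelule, Torfal, and Dalmir (Rule 4), but Zelule is never earned.

Torfal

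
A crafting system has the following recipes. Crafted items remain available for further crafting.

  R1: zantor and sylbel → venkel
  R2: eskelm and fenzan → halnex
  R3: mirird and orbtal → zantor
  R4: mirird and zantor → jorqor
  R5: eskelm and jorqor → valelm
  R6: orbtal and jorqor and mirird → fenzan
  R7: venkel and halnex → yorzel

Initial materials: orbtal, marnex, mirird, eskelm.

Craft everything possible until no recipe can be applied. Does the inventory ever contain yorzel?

No

yorzel would need venkel and halnex (R7), but venkel is never obtained.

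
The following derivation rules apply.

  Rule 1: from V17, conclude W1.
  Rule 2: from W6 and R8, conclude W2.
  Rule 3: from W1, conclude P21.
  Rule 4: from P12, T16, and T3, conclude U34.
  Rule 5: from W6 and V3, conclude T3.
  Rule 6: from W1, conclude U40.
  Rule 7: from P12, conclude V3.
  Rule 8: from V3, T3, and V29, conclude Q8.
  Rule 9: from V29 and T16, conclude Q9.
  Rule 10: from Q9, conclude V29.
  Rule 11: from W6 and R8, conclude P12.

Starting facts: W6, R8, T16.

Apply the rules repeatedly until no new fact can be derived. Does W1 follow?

No

W1 would need V17 (Rule 1), but V17 is never established.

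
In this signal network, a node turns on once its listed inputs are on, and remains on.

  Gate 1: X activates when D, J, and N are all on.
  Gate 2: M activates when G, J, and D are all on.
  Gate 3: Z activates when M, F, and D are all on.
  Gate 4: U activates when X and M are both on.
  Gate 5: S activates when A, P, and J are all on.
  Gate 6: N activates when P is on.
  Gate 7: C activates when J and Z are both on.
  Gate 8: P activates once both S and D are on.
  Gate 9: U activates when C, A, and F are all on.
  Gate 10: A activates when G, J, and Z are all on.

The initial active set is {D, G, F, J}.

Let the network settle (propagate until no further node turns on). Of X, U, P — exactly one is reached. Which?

Gate 2: G, J, and D on → M on.
M, F, and D are on, so Z activates (Gate 3).
J and Z are on, so C activates (Gate 7).
G, J, and Z are on, so A activates (Gate 10).
Gate 9: C, A, and F on → U on.
P would need S and D (Gate 8), but S never turns on. X would need D, J, and N (Gate 1), but N never turns on.

U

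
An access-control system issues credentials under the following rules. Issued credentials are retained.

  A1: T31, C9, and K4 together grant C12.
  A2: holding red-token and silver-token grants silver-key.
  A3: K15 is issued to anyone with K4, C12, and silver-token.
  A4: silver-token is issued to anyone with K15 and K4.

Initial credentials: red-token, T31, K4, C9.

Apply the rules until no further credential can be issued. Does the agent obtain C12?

Holding T31, C9, and K4 grants C12 (A1).

Yes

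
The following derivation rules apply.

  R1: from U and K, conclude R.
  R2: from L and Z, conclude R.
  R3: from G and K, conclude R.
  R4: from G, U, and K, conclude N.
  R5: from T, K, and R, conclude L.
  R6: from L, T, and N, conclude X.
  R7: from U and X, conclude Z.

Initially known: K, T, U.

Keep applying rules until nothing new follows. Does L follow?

Yes

U and K hold, so R follows (R1).
From T, K, and R, R5 gives L.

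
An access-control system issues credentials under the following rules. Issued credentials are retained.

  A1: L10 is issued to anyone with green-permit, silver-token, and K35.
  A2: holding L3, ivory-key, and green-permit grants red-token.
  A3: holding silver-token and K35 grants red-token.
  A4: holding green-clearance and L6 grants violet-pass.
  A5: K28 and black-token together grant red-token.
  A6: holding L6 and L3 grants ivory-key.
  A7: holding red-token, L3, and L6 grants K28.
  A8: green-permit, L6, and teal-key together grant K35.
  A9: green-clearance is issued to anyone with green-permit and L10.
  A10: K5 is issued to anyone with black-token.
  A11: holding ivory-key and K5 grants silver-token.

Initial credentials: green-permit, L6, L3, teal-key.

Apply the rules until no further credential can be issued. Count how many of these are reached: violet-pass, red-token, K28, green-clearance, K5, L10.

Holding L6 and L3 grants ivory-key (A6).
Holding L3, ivory-key, and green-permit grants red-token (A2).
Holding red-token, L3, and L6 grants K28 (A7).
violet-pass would need green-clearance and L6 (A4), but green-clearance is never granted.
red-token: reached.
K28: reached.
green-clearance would need green-permit and L10 (A9), but L10 is never granted.
K5 would need black-token (A10), but black-token is never granted.
L10 would need green-permit, silver-token, and K35 (A1), but silver-token is never granted.
Reached: red-token and K28 — 2 of the 6.

2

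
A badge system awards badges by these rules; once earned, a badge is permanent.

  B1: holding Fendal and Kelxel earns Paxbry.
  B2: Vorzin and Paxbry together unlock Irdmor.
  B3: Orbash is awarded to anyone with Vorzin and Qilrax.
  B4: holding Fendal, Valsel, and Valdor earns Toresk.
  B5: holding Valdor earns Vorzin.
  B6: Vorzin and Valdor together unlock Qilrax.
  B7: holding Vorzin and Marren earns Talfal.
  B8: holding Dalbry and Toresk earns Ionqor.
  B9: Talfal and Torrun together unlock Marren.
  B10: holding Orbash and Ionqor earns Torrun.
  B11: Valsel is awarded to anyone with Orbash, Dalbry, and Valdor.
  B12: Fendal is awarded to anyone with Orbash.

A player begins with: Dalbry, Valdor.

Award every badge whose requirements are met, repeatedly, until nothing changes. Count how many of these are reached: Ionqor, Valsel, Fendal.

3

With Valdor, Vorzin is earned (B5).
With Vorzin and Valdor, Qilrax is earned (B6).
With Vorzin and Qilrax, Orbash is earned (B3).
With Orbash, Dalbry, and Valdor, Valsel is earned (B11).
With Orbash, Fendal is earned (B12).
With Fendal, Valsel, and Valdor, Toresk is earned (B4).
With Dalbry and Toresk, Ionqor is earned (B8).
Ionqor: reached.
Valsel: reached.
Fendal: reached.
All 3 are reached.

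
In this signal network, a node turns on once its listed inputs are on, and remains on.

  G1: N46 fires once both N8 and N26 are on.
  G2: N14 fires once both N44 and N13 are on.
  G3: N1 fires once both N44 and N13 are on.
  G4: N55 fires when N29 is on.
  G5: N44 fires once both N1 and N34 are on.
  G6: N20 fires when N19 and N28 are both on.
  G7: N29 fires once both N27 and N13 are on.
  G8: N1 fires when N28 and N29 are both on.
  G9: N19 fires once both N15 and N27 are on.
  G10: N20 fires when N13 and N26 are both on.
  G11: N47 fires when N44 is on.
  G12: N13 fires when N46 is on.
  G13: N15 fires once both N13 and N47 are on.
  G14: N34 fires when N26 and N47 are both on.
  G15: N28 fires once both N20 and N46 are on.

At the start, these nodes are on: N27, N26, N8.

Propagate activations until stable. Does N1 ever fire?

Yes

N8 and N26 are on, so N46 fires (G1).
G12: N46 on → N13 on.
N27 and N13 are on, so N29 fires (G7).
N13 and N26 are on, so N20 fires (G10).
N20 and N46 are on, so N28 fires (G15).
G8: N28 and N29 on → N1 on.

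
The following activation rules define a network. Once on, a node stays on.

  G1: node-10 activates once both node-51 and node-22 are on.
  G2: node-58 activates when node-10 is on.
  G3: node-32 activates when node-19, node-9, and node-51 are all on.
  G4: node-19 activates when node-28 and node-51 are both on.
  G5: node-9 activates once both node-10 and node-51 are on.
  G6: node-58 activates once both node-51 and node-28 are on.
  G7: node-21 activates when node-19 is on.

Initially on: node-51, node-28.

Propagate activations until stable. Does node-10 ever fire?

node-10 would need node-51 and node-22 (G1), but node-22 never turns on.

No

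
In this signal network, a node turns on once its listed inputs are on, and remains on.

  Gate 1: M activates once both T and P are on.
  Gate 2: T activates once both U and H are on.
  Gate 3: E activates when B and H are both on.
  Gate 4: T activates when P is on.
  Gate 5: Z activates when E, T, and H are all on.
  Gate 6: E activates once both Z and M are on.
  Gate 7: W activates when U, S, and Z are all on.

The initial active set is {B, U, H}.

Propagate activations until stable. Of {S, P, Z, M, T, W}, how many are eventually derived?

Gate 3: B and H on → E on.
Gate 2: U and H on → T on.
Gate 5: E, T, and H on → Z on.
No rule produces S, and it is not given.
No rule produces P, and it is not given.
Z: reached.
M would need T and P (Gate 1), but P never turns on.
T: reached.
W would need U, S, and Z (Gate 7), but S never turns on.
Reached: Z and T — 2 of the 6.

2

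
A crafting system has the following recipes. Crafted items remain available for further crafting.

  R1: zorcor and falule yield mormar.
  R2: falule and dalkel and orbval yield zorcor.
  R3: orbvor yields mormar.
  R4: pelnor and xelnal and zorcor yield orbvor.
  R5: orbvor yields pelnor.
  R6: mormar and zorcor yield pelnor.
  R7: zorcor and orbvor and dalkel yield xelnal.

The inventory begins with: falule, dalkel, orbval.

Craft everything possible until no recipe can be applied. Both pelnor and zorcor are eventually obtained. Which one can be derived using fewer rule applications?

zorcor

zorcor: falule and dalkel and orbval → zorcor (R2). [1 rule application]
pelnor: Using R2, falule, dalkel, and orbval make zorcor. Using R1, zorcor and falule make mormar. mormar and zorcor → pelnor (R6). [3 rule applications]
zorcor needs fewer.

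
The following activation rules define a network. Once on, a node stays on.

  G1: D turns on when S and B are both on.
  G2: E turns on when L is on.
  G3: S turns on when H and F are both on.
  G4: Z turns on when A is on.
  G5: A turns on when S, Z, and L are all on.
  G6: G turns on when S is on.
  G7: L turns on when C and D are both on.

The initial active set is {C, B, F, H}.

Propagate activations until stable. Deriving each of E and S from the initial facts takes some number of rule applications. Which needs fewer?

S: G3: H and F on → S on. [1 rule application]
E: H and F are on, so S turns on (G3). S and B are on, so D turns on (G1). C and D are on, so L turns on (G7). G2: L on → E on. [4 rule applications]
S needs fewer.

S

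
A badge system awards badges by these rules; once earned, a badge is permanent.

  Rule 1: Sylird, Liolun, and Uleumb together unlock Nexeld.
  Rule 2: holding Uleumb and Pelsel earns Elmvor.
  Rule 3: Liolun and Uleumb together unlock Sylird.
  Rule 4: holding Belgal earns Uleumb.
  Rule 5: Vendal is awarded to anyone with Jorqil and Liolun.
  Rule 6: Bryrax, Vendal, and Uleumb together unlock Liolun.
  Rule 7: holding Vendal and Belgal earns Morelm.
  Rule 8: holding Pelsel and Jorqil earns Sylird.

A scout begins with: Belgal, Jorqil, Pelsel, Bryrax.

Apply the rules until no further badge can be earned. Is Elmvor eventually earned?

Yes

With Belgal, Uleumb is earned (Rule 4).
With Uleumb and Pelsel, Elmvor is earned (Rule 2).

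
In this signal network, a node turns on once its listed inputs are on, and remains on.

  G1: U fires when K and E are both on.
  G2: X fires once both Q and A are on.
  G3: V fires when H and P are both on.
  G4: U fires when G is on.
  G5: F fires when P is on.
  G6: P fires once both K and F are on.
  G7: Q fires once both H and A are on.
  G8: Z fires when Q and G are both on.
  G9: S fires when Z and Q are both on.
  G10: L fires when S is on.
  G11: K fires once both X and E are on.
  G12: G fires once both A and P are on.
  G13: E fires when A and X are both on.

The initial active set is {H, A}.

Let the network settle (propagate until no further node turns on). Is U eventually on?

Yes

H and A are on, so Q fires (G7).
Q and A are on, so X fires (G2).
A and X are on, so E fires (G13).
G11: X and E on → K on.
K and E are on, so U fires (G1).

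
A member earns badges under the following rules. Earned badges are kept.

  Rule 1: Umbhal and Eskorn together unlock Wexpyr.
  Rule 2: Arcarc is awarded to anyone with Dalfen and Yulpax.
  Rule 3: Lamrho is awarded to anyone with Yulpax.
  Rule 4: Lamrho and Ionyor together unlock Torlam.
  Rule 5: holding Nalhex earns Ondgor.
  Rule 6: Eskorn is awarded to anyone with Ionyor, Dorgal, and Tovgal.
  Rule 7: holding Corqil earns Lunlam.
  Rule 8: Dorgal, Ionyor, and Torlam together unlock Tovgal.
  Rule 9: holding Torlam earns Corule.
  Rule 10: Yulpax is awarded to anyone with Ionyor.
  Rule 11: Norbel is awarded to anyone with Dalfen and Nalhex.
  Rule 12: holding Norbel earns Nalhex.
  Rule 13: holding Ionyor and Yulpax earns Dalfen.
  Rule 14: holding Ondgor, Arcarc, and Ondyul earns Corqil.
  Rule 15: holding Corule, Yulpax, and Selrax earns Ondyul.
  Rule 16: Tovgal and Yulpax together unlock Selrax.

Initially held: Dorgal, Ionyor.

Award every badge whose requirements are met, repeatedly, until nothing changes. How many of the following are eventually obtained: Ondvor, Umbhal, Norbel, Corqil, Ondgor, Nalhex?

0

No rule produces Ondvor, and it is not given.
No rule produces Umbhal, and it is not given.
Norbel would need Dalfen and Nalhex (Rule 11), but Nalhex is never earned.
Corqil would need Ondgor, Arcarc, and Ondyul (Rule 14), but Ondgor is never earned.
Ondgor would need Nalhex (Rule 5), but Nalhex is never earned.
Nalhex would need Norbel (Rule 12), but Norbel is never earned.
None of the 6 are reached.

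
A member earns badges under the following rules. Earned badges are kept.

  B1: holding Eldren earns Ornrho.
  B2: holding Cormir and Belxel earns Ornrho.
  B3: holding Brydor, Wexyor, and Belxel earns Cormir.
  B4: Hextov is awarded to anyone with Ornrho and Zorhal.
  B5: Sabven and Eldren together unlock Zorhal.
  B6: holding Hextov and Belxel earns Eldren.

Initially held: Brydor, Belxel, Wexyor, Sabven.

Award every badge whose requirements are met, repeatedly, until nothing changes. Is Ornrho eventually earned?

With Brydor, Wexyor, and Belxel, Cormir is earned (B3).
With Cormir and Belxel, Ornrho is earned (B2).

Yes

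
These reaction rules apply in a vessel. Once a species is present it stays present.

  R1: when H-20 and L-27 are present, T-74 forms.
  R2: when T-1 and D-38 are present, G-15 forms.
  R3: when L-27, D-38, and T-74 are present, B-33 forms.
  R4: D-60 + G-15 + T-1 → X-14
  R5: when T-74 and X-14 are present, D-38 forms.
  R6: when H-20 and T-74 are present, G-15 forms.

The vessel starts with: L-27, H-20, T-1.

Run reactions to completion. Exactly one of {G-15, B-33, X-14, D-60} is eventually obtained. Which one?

H-20 and L-27 present → T-74 forms (R1).
H-20 and T-74 present → G-15 forms (R6).
X-14 would need D-60, G-15, and T-1 (R4), but D-60 never forms. B-33 would need L-27, D-38, and T-74 (R3), but D-38 never forms. No rule produces D-60, and it is not given.

G-15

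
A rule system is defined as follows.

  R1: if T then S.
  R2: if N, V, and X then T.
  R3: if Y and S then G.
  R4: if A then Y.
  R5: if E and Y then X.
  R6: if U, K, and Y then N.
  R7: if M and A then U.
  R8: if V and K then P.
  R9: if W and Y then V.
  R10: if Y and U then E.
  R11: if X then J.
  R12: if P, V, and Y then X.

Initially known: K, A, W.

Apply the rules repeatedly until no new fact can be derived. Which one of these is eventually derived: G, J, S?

A holds, so Y follows (R4).
From W and Y, R9 gives V.
V and K hold, so P follows (R8).
P, V, and Y hold, so X follows (R12).
X holds, so J follows (R11).
S would need T (R1), but T is never established. G would need Y and S (R3), but S is never established.

J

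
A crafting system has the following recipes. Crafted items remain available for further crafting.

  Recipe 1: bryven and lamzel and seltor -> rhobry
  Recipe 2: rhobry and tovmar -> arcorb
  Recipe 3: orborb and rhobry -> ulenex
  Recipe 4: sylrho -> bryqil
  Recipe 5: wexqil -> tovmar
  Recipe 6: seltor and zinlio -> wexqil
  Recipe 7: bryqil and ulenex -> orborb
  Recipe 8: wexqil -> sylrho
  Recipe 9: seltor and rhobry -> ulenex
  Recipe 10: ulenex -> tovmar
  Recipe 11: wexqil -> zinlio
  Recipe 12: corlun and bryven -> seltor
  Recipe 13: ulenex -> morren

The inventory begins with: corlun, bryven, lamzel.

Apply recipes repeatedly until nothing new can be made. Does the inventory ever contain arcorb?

Yes

Using Recipe 12, corlun and bryven make seltor.
Using Recipe 1, bryven, lamzel, and seltor make rhobry.
Using Recipe 9, seltor and rhobry make ulenex.
Using Recipe 10, ulenex makes tovmar.
rhobry and tovmar -> arcorb (Recipe 2).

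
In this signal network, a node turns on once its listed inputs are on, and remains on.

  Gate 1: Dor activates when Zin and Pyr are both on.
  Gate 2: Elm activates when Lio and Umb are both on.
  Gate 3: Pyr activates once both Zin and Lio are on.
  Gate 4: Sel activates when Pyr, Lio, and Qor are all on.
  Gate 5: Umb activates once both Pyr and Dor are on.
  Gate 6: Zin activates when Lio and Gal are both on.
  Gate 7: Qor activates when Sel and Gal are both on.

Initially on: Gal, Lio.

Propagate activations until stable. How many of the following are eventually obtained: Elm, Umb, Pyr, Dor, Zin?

5

Lio and Gal are on, so Zin activates (Gate 6).
Zin and Lio are on, so Pyr activates (Gate 3).
Gate 1: Zin and Pyr on → Dor on.
Pyr and Dor are on, so Umb activates (Gate 5).
Gate 2: Lio and Umb on → Elm on.
Elm: reached.
Umb: reached.
Pyr: reached.
Dor: reached.
Zin: reached.
All 5 are reached.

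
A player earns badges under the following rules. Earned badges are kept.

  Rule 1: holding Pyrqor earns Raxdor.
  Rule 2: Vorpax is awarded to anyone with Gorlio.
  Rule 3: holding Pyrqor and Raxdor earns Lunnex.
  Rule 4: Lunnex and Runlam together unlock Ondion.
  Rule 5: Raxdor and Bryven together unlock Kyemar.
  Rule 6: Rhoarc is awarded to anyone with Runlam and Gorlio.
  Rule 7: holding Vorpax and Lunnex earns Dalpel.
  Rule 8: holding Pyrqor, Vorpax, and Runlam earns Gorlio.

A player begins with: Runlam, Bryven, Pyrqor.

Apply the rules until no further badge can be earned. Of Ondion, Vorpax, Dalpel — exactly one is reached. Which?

Ondion

With Pyrqor, Raxdor is earned (Rule 1).
With Pyrqor and Raxdor, Lunnex is earned (Rule 3).
With Lunnex and Runlam, Ondion is earned (Rule 4).
Dalpel would need Vorpax and Lunnex (Rule 7), but Vorpax is never earned. Vorpax would need Gorlio (Rule 2), but Gorlio is never earned.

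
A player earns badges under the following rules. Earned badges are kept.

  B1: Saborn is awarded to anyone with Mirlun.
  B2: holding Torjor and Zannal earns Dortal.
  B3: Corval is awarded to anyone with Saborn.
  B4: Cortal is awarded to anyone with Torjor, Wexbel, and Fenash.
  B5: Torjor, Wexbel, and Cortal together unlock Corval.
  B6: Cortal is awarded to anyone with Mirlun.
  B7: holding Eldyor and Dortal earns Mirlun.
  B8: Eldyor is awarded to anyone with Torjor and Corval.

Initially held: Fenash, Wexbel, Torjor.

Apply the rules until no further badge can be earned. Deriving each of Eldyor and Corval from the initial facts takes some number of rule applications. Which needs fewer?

Corval

Corval: With Torjor, Wexbel, and Fenash, Cortal is earned (B4). With Torjor, Wexbel, and Cortal, Corval is earned (B5). [2 rule applications]
Eldyor: With Torjor, Wexbel, and Fenash, Cortal is earned (B4). With Torjor, Wexbel, and Cortal, Corval is earned (B5). With Torjor and Corval, Eldyor is earned (B8). [3 rule applications]
Corval needs fewer.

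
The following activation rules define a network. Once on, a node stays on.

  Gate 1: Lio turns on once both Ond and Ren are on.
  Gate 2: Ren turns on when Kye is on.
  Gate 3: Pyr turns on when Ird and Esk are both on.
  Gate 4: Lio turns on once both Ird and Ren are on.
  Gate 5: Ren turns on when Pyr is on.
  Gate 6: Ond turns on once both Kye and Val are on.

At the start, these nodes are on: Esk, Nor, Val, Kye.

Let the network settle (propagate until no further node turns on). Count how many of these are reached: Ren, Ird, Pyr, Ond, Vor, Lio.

3

Gate 6: Kye and Val on → Ond on.
Kye is on, so Ren turns on (Gate 2).
Ond and Ren are on, so Lio turns on (Gate 1).
Ren: reached.
No rule produces Ird, and it is not given.
Pyr would need Ird and Esk (Gate 3), but Ird never turns on.
Ond: reached.
No rule produces Vor, and it is not given.
Lio: reached.
Reached: Ren, Ond, and Lio — 3 of the 6.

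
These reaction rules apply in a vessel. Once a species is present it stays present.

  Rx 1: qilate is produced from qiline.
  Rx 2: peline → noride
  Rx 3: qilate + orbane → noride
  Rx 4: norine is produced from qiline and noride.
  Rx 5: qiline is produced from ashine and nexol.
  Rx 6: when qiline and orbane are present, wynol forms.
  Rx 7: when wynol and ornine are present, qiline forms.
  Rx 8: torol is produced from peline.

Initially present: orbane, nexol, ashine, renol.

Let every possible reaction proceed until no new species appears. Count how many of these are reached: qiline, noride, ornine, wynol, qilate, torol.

ashine and nexol present → qiline forms (Rx 5).
qiline and orbane present → wynol forms (Rx 6).
qiline present → qilate forms (Rx 1).
qilate and orbane present → noride forms (Rx 3).
qiline: reached.
noride: reached.
No rule produces ornine, and it is not given.
wynol: reached.
qilate: reached.
torol would need peline (Rx 8), but peline never forms.
Reached: qiline, noride, wynol, and qilate — 4 of the 6.

4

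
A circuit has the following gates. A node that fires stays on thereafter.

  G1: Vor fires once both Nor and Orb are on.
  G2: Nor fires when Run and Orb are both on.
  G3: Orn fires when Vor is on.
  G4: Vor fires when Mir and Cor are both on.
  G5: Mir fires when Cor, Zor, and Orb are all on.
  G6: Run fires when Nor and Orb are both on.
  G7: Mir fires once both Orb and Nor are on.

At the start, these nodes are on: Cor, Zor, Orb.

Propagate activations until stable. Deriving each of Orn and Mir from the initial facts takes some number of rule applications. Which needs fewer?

Mir: G5: Cor, Zor, and Orb on → Mir on. [1 rule application]
Orn: Cor, Zor, and Orb are on, so Mir fires (G5). Mir and Cor are on, so Vor fires (G4). Vor is on, so Orn fires (G3). [3 rule applications]
Mir needs fewer.

Mir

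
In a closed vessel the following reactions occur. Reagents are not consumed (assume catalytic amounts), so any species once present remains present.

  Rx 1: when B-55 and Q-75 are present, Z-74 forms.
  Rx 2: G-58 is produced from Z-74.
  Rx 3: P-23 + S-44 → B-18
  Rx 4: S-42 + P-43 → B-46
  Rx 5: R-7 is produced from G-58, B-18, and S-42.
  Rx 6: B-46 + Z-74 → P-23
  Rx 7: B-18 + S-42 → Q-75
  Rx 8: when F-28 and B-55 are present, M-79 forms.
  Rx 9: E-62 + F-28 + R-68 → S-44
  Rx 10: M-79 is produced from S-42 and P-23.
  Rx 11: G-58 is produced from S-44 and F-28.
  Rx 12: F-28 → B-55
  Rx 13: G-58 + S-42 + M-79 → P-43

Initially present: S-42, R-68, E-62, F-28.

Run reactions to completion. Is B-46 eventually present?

Yes

E-62, F-28, and R-68 present → S-44 forms (Rx 9).
F-28 present → B-55 forms (Rx 12).
F-28 and B-55 present → M-79 forms (Rx 8).
S-44 and F-28 present → G-58 forms (Rx 11).
G-58, S-42, and M-79 present → P-43 forms (Rx 13).
S-42 and P-43 present → B-46 forms (Rx 4).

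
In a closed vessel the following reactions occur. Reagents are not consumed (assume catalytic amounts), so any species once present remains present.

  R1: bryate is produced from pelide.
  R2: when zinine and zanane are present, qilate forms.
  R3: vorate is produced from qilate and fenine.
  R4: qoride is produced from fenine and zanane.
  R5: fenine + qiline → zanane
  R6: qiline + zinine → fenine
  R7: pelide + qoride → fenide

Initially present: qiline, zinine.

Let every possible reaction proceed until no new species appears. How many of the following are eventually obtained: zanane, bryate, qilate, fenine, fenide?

3

qiline and zinine present → fenine forms (R6).
fenine and qiline present → zanane forms (R5).
zinine and zanane present → qilate forms (R2).
zanane: reached.
bryate would need pelide (R1), but pelide never forms.
qilate: reached.
fenine: reached.
fenide would need pelide and qoride (R7), but pelide never forms.
Reached: zanane, qilate, and fenine — 3 of the 5.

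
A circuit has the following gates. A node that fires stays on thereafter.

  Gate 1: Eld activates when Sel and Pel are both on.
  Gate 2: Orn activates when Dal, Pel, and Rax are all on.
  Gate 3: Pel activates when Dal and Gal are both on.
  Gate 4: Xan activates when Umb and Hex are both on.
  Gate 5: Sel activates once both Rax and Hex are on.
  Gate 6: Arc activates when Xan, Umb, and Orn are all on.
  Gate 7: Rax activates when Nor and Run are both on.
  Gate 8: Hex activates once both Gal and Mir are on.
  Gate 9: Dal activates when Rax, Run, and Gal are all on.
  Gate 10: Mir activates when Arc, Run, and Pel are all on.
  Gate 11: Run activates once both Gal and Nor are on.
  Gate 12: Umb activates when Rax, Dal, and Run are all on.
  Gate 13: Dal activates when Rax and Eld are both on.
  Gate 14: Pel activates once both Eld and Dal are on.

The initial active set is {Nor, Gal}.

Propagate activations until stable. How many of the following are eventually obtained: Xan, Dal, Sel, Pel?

2

Gal and Nor are on, so Run activates (Gate 11).
Nor and Run are on, so Rax activates (Gate 7).
Rax, Run, and Gal are on, so Dal activates (Gate 9).
Dal and Gal are on, so Pel activates (Gate 3).
Xan would need Umb and Hex (Gate 4), but Hex never turns on.
Dal: reached.
Sel would need Rax and Hex (Gate 5), but Hex never turns on.
Pel: reached.
Reached: Dal and Pel — 2 of the 4.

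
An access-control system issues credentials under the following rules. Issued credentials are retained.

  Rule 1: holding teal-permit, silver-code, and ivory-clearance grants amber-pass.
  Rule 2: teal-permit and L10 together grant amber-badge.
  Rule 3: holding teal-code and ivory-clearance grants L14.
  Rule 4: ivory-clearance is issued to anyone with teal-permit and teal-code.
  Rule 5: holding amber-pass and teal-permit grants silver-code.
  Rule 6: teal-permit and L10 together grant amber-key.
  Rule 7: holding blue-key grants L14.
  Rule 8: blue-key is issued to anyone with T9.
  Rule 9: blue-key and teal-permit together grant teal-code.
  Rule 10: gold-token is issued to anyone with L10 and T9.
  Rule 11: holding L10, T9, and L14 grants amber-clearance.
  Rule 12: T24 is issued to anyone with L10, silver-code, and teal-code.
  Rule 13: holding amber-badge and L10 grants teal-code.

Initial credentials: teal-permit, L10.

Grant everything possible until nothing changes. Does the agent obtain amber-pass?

No

amber-pass would need teal-permit, silver-code, and ivory-clearance (Rule 1), but silver-code is never granted.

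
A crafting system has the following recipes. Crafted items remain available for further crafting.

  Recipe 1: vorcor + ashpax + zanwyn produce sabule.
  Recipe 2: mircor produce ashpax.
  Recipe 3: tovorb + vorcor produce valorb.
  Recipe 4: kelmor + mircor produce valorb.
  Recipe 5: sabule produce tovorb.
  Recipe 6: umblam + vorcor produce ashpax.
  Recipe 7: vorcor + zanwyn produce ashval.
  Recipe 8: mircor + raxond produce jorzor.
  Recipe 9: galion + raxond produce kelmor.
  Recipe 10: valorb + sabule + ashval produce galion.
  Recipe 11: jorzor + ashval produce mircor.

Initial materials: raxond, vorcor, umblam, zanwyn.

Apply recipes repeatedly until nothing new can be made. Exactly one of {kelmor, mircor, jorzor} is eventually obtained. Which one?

kelmor

Using Recipe 6, umblam and vorcor make ashpax.
vorcor + zanwyn → ashval (Recipe 7).
vorcor + ashpax + zanwyn → sabule (Recipe 1).
sabule → tovorb (Recipe 5).
Using Recipe 3, tovorb and vorcor make valorb.
valorb + sabule + ashval → galion (Recipe 10).
Using Recipe 9, galion and raxond make kelmor.
jorzor would need mircor and raxond (Recipe 8), but mircor is never obtained. mircor would need jorzor and ashval (Recipe 11), but jorzor is never obtained.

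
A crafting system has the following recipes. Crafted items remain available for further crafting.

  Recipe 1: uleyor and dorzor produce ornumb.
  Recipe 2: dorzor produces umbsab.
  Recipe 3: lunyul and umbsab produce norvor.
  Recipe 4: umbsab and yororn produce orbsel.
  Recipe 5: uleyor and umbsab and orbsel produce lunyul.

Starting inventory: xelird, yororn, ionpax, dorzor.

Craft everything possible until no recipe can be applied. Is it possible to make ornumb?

ornumb would need uleyor and dorzor (Recipe 1), but uleyor is never obtained.

No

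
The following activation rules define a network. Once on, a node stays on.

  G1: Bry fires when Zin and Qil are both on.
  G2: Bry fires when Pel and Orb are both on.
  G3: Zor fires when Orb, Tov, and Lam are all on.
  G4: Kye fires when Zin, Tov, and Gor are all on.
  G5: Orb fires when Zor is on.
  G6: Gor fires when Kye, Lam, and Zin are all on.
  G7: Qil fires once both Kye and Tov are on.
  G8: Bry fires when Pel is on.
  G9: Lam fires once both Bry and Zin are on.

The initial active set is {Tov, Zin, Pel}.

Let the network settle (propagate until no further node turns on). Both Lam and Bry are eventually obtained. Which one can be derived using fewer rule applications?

Bry: G8: Pel on → Bry on. [1 rule application]
Lam: G8: Pel on → Bry on. Bry and Zin are on, so Lam fires (G9). [2 rule applications]
Bry needs fewer.

Bry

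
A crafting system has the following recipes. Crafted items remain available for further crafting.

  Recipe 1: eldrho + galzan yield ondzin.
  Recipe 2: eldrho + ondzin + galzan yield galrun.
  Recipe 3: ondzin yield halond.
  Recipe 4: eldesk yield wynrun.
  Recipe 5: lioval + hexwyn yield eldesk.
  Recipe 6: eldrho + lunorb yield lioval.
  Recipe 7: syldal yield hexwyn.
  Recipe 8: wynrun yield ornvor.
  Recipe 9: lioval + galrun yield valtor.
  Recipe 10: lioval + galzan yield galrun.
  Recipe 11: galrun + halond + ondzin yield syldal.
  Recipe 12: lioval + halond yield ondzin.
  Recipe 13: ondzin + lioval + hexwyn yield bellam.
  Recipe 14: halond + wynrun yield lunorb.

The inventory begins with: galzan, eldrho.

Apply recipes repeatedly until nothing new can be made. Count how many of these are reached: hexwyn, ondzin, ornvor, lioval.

Using Recipe 1, eldrho and galzan make ondzin.
Using Recipe 3, ondzin makes halond.
Using Recipe 2, eldrho, ondzin, and galzan make galrun.
Using Recipe 11, galrun, halond, and ondzin make syldal.
Using Recipe 7, syldal makes hexwyn.
hexwyn: reached.
ondzin: reached.
ornvor would need wynrun (Recipe 8), but wynrun is never obtained.
lioval would need eldrho and lunorb (Recipe 6), but lunorb is never obtained.
Reached: hexwyn and ondzin — 2 of the 4.

2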